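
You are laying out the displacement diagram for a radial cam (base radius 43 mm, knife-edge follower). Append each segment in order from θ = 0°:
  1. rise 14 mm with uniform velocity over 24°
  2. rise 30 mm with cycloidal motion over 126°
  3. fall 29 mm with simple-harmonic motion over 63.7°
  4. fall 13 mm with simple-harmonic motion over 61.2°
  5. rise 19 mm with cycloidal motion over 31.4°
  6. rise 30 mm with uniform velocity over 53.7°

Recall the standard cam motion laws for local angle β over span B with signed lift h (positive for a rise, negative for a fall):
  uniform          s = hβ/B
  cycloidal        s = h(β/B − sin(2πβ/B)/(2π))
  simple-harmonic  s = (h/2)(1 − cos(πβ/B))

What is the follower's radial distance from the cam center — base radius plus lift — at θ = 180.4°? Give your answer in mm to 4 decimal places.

seg 1 [0°–24°] uniform, h=14: full span → s += 14 → s = 14.0000
seg 2 [24°–150°] cycloidal, h=30: full span → s += 30 → s = 44.0000
seg 3 [150°–213.7°] simple-harmonic, h=-29: θ=180.4° here. β=30.4, B=63.7. -29/2·(1 − cos(π·0.4772)) = -13.4640 → s = 30.5360
radial distance = base radius + s = 43 + 30.5360 = 73.5360

73.5360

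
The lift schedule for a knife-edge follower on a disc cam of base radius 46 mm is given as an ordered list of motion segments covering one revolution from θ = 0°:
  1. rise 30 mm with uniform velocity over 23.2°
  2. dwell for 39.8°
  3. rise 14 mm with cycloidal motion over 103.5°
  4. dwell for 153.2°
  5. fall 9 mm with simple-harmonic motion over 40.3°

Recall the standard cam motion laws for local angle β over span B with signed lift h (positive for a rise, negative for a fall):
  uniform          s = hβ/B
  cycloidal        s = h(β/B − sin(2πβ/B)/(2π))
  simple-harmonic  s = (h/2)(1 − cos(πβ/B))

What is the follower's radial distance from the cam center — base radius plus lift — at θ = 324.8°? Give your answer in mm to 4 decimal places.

seg 1 [0°–23.2°] uniform, h=30: full span → s += 30 → s = 30.0000
seg 2 [23.2°–63°] dwell: s stays 30.0000
seg 3 [63°–166.5°] cycloidal, h=14: full span → s += 14 → s = 44.0000
seg 4 [166.5°–319.7°] dwell: s stays 44.0000
seg 5 [319.7°–360°] simple-harmonic, h=-9: θ=324.8° here. β=5.1, B=40.3. -9/2·(1 − cos(π·0.1266)) = -0.3510 → s = 43.6490
radial distance = base radius + s = 46 + 43.6490 = 89.6490

89.6490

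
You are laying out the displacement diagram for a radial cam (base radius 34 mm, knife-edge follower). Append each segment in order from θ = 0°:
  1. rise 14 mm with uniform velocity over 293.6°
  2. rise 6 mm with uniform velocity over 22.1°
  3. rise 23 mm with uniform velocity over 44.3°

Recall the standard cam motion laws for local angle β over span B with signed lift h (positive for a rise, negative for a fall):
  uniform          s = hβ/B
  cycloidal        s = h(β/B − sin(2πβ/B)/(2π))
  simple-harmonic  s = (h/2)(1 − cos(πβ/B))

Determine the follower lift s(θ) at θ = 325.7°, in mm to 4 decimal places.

seg 1 [0°–293.6°] uniform, h=14: full span → s += 14 → s = 14.0000
seg 2 [293.6°–315.7°] uniform, h=6: full span → s += 6 → s = 20.0000
seg 3 [315.7°–360°] uniform, h=23: θ=325.7° here. β=10, B=44.3. 23·10/44.3 = 5.1919 → s = 25.1919

25.1919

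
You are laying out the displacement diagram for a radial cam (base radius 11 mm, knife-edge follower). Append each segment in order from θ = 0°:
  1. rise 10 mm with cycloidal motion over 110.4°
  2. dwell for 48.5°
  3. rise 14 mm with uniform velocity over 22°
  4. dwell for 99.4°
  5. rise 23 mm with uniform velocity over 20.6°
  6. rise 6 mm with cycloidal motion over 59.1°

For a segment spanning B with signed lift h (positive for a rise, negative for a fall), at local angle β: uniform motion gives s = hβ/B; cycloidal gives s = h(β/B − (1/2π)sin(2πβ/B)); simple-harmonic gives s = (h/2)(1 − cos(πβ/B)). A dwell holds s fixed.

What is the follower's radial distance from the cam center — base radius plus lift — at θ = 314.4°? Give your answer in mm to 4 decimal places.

seg 1 [0°–110.4°] cycloidal, h=10: full span → s += 10 → s = 10.0000
seg 2 [110.4°–158.9°] dwell: s stays 10.0000
seg 3 [158.9°–180.9°] uniform, h=14: full span → s += 14 → s = 24.0000
seg 4 [180.9°–280.3°] dwell: s stays 24.0000
seg 5 [280.3°–300.9°] uniform, h=23: full span → s += 23 → s = 47.0000
seg 6 [300.9°–360°] cycloidal, h=6: θ=314.4° here. β=13.5, B=59.1. 6·(0.2284 − sin(2π·0.2284)/(2π)) = 0.4244 → s = 47.4244
radial distance = base radius + s = 11 + 47.4244 = 58.4244

58.4244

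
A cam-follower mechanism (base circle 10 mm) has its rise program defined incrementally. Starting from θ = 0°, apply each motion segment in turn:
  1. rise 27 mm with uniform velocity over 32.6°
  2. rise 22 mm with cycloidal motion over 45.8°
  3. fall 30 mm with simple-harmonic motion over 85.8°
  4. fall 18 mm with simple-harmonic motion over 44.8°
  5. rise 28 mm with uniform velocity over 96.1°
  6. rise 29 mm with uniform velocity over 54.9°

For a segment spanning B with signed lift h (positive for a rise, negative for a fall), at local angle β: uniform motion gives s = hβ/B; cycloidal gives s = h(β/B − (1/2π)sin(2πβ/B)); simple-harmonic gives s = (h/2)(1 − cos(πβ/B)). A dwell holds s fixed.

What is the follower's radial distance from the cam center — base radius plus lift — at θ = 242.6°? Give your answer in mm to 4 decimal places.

seg 1 [0°–32.6°] uniform, h=27: full span → s += 27 → s = 27.0000
seg 2 [32.6°–78.4°] cycloidal, h=22: full span → s += 22 → s = 49.0000
seg 3 [78.4°–164.2°] simple-harmonic, h=-30: full span → s += -30 → s = 19.0000
seg 4 [164.2°–209°] simple-harmonic, h=-18: full span → s += -18 → s = 1.0000
seg 5 [209°–305.1°] uniform, h=28: θ=242.6° here. β=33.6, B=96.1. 28·33.6/96.1 = 9.7898 → s = 10.7898
radial distance = base radius + s = 10 + 10.7898 = 20.7898

20.7898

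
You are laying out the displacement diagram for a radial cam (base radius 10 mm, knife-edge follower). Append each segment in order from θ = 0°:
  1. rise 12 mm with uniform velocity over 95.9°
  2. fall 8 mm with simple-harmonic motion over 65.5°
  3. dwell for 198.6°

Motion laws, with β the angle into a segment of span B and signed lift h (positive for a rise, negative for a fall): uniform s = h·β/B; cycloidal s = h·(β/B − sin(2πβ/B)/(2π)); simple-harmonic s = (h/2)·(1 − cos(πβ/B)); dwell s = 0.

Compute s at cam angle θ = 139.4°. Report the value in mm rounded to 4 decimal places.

seg 1 [0°–95.9°] uniform, h=12: full span → s += 12 → s = 12.0000
seg 2 [95.9°–161.4°] simple-harmonic, h=-8: θ=139.4° here. β=43.5, B=65.5. -8/2·(1 − cos(π·0.6641)) = -5.9722 → s = 6.0278

6.0278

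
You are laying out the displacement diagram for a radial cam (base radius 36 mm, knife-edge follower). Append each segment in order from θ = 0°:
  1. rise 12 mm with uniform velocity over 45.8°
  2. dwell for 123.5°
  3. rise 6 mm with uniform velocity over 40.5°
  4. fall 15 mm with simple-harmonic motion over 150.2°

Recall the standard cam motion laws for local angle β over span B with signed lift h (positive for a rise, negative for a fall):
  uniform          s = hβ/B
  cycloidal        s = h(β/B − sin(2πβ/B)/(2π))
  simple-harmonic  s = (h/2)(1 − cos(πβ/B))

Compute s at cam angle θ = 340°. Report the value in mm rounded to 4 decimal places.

seg 1 [0°–45.8°] uniform, h=12: full span → s += 12 → s = 12.0000
seg 2 [45.8°–169.3°] dwell: s stays 12.0000
seg 3 [169.3°–209.8°] uniform, h=6: full span → s += 6 → s = 18.0000
seg 4 [209.8°–360°] simple-harmonic, h=-15: θ=340° here. β=130.2, B=150.2. -15/2·(1 − cos(π·0.8668)) = -14.3533 → s = 3.6467

3.6467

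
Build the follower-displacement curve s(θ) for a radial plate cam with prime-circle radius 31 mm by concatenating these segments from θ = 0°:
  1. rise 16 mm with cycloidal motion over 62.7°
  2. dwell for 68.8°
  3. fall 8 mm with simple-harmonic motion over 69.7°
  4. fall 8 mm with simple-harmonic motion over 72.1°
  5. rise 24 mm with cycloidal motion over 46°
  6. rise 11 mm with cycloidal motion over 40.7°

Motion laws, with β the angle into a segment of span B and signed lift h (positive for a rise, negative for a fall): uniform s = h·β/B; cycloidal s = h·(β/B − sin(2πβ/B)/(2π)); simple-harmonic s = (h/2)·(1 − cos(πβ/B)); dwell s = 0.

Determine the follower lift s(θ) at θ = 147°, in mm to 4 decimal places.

seg 1 [0°–62.7°] cycloidal, h=16: full span → s += 16 → s = 16.0000
seg 2 [62.7°–131.5°] dwell: s stays 16.0000
seg 3 [131.5°–201.2°] simple-harmonic, h=-8: θ=147° here. β=15.5, B=69.7. -8/2·(1 − cos(π·0.2224)) = -0.9371 → s = 15.0629

15.0629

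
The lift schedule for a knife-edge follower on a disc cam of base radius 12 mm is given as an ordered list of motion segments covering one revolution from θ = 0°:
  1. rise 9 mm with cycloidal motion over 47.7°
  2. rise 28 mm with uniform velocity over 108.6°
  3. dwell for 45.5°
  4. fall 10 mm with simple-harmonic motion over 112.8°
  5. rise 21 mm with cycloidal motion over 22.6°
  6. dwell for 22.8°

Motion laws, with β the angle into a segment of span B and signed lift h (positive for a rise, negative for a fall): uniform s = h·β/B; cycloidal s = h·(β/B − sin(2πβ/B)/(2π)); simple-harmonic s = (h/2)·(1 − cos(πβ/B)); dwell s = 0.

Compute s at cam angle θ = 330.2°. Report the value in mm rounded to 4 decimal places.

seg 1 [0°–47.7°] cycloidal, h=9: full span → s += 9 → s = 9.0000
seg 2 [47.7°–156.3°] uniform, h=28: full span → s += 28 → s = 37.0000
seg 3 [156.3°–201.8°] dwell: s stays 37.0000
seg 4 [201.8°–314.6°] simple-harmonic, h=-10: full span → s += -10 → s = 27.0000
seg 5 [314.6°–337.2°] cycloidal, h=21: θ=330.2° here. β=15.6, B=22.6. 21·(0.6903 − sin(2π·0.6903)/(2π)) = 17.6052 → s = 44.6052

44.6052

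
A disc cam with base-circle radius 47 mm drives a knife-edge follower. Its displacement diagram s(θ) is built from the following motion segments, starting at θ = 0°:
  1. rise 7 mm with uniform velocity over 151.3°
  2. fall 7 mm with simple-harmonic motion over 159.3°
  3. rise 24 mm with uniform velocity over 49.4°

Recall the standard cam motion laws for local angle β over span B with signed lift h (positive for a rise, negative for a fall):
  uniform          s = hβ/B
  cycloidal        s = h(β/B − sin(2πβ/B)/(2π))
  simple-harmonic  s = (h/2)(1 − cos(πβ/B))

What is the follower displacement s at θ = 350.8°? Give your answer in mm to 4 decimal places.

seg 1 [0°–151.3°] uniform, h=7: full span → s += 7 → s = 7.0000
seg 2 [151.3°–310.6°] simple-harmonic, h=-7: full span → s += -7 → s = 0.0000
seg 3 [310.6°–360°] uniform, h=24: θ=350.8° here. β=40.2, B=49.4. 24·40.2/49.4 = 19.5304 → s = 19.5304

19.5304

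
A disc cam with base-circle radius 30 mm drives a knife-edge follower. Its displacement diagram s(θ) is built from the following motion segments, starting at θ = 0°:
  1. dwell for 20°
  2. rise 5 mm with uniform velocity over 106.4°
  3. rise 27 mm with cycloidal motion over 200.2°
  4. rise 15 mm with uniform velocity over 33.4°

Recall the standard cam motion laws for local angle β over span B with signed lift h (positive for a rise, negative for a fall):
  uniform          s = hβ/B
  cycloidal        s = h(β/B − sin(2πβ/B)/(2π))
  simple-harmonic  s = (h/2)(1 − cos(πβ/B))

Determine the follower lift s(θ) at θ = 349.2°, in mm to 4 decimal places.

seg 1 [0°–20°] dwell: s stays 0.0000
seg 2 [20°–126.4°] uniform, h=5: full span → s += 5 → s = 5.0000
seg 3 [126.4°–326.6°] cycloidal, h=27: full span → s += 27 → s = 32.0000
seg 4 [326.6°–360°] uniform, h=15: θ=349.2° here. β=22.6, B=33.4. 15·22.6/33.4 = 10.1497 → s = 42.1497

42.1497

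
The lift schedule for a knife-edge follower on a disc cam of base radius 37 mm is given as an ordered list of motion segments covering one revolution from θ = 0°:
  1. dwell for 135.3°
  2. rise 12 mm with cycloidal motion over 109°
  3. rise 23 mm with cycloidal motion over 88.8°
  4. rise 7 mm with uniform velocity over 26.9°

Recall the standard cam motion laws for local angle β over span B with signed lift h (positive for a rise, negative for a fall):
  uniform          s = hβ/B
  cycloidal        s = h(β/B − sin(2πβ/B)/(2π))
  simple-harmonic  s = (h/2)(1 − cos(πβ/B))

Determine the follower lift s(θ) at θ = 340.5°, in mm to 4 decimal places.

seg 1 [0°–135.3°] dwell: s stays 0.0000
seg 2 [135.3°–244.3°] cycloidal, h=12: full span → s += 12 → s = 12.0000
seg 3 [244.3°–333.1°] cycloidal, h=23: full span → s += 23 → s = 35.0000
seg 4 [333.1°–360°] uniform, h=7: θ=340.5° here. β=7.4, B=26.9. 7·7.4/26.9 = 1.9257 → s = 36.9257

36.9257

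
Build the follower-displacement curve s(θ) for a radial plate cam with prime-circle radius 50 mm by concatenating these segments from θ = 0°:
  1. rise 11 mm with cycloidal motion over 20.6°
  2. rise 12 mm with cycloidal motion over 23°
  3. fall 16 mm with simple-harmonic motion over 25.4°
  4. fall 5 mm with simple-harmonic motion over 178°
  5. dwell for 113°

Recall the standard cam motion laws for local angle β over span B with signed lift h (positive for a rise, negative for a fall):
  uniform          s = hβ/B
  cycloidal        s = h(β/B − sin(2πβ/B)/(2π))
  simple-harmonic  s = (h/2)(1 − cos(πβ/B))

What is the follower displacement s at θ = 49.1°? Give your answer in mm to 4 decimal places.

seg 1 [0°–20.6°] cycloidal, h=11: full span → s += 11 → s = 11.0000
seg 2 [20.6°–43.6°] cycloidal, h=12: full span → s += 12 → s = 23.0000
seg 3 [43.6°–69°] simple-harmonic, h=-16: θ=49.1° here. β=5.5, B=25.4. -16/2·(1 − cos(π·0.2165)) = -1.7808 → s = 21.2192

21.2192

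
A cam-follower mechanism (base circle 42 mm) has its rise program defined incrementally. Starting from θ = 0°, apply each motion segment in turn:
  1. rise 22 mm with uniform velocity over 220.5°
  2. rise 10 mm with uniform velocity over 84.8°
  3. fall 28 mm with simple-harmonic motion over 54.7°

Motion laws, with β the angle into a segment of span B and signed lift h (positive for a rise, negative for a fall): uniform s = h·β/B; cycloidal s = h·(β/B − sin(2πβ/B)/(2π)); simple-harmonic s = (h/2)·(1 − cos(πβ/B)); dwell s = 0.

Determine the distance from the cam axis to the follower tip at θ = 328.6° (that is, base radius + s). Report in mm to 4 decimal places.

seg 1 [0°–220.5°] uniform, h=22: full span → s += 22 → s = 22.0000
seg 2 [220.5°–305.3°] uniform, h=10: full span → s += 10 → s = 32.0000
seg 3 [305.3°–360°] simple-harmonic, h=-28: θ=328.6° here. β=23.3, B=54.7. -28/2·(1 − cos(π·0.4260)) = -10.7728 → s = 21.2272
radial distance = base radius + s = 42 + 21.2272 = 63.2272

63.2272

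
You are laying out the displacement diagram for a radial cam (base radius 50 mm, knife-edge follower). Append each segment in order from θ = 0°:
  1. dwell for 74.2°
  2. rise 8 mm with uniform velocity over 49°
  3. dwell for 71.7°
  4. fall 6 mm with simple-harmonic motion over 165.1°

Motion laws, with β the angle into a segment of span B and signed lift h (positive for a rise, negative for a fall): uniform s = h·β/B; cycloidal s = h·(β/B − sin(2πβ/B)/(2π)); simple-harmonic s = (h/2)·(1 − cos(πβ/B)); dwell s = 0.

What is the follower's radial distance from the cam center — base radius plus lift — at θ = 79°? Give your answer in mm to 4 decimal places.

seg 1 [0°–74.2°] dwell: s stays 0.0000
seg 2 [74.2°–123.2°] uniform, h=8: θ=79° here. β=4.8, B=49. 8·4.8/49 = 0.7837 → s = 0.7837
radial distance = base radius + s = 50 + 0.7837 = 50.7837

50.7837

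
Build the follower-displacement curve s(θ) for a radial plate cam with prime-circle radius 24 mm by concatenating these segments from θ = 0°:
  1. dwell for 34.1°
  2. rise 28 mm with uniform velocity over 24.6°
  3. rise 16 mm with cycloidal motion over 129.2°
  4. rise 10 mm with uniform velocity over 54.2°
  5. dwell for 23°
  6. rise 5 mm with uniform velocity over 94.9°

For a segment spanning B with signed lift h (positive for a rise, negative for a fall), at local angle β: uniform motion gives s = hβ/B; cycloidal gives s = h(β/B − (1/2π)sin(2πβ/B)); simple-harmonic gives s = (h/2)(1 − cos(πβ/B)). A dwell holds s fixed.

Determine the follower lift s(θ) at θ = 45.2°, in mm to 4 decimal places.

seg 1 [0°–34.1°] dwell: s stays 0.0000
seg 2 [34.1°–58.7°] uniform, h=28: θ=45.2° here. β=11.1, B=24.6. 28·11.1/24.6 = 12.6341 → s = 12.6341

12.6341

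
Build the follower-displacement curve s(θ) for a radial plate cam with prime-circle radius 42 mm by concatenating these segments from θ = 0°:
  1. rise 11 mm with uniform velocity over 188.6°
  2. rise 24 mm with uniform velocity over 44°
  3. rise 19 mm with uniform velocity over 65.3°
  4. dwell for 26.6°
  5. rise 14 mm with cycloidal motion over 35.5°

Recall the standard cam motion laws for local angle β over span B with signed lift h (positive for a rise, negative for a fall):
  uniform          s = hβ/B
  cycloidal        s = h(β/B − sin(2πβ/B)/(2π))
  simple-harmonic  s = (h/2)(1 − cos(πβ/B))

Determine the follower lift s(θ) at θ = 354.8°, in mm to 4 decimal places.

seg 1 [0°–188.6°] uniform, h=11: full span → s += 11 → s = 11.0000
seg 2 [188.6°–232.6°] uniform, h=24: full span → s += 24 → s = 35.0000
seg 3 [232.6°–297.9°] uniform, h=19: full span → s += 19 → s = 54.0000
seg 4 [297.9°–324.5°] dwell: s stays 54.0000
seg 5 [324.5°–360°] cycloidal, h=14: θ=354.8° here. β=30.3, B=35.5. 14·(0.8535 − sin(2π·0.8535)/(2π)) = 13.7225 → s = 67.7225

67.7225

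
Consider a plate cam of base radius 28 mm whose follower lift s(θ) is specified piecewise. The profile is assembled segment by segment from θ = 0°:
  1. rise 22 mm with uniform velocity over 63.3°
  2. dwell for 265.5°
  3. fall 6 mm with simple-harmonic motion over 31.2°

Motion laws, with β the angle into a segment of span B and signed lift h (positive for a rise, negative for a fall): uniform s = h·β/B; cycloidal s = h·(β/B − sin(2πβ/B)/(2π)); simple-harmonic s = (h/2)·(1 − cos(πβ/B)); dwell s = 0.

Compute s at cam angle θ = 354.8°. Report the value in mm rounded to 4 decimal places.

seg 1 [0°–63.3°] uniform, h=22: full span → s += 22 → s = 22.0000
seg 2 [63.3°–328.8°] dwell: s stays 22.0000
seg 3 [328.8°–360°] simple-harmonic, h=-6: θ=354.8° here. β=26, B=31.2. -6/2·(1 − cos(π·0.8333)) = -5.5981 → s = 16.4019

16.4019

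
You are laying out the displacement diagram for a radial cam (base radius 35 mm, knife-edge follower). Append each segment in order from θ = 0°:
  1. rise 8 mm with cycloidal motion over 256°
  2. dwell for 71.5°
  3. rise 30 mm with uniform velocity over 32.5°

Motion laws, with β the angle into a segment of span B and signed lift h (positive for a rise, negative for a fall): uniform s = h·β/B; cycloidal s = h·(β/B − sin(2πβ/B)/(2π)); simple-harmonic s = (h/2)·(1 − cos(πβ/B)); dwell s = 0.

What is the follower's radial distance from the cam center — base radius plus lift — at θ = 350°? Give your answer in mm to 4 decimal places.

seg 1 [0°–256°] cycloidal, h=8: full span → s += 8 → s = 8.0000
seg 2 [256°–327.5°] dwell: s stays 8.0000
seg 3 [327.5°–360°] uniform, h=30: θ=350° here. β=22.5, B=32.5. 30·22.5/32.5 = 20.7692 → s = 28.7692
radial distance = base radius + s = 35 + 28.7692 = 63.7692

63.7692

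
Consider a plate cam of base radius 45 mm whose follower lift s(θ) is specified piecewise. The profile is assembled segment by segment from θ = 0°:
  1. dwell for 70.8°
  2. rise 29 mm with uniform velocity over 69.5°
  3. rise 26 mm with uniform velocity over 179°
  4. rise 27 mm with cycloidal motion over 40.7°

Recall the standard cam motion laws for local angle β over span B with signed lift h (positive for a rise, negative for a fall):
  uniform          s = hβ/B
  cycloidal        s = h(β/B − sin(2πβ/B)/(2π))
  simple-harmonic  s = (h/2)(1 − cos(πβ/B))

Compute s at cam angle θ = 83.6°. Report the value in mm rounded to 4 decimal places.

seg 1 [0°–70.8°] dwell: s stays 0.0000
seg 2 [70.8°–140.3°] uniform, h=29: θ=83.6° here. β=12.8, B=69.5. 29·12.8/69.5 = 5.3410 → s = 5.3410

5.3410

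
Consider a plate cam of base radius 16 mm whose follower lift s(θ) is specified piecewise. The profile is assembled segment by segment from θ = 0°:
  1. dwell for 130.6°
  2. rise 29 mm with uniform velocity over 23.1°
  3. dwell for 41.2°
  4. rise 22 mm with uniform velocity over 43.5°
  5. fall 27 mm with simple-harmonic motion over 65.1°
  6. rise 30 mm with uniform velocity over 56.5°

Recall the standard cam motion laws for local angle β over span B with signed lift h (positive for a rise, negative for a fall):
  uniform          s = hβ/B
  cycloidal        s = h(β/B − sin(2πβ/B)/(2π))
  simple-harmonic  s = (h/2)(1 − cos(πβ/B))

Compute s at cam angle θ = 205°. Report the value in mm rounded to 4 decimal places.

seg 1 [0°–130.6°] dwell: s stays 0.0000
seg 2 [130.6°–153.7°] uniform, h=29: full span → s += 29 → s = 29.0000
seg 3 [153.7°–194.9°] dwell: s stays 29.0000
seg 4 [194.9°–238.4°] uniform, h=22: θ=205° here. β=10.1, B=43.5. 22·10.1/43.5 = 5.1080 → s = 34.1080

34.1080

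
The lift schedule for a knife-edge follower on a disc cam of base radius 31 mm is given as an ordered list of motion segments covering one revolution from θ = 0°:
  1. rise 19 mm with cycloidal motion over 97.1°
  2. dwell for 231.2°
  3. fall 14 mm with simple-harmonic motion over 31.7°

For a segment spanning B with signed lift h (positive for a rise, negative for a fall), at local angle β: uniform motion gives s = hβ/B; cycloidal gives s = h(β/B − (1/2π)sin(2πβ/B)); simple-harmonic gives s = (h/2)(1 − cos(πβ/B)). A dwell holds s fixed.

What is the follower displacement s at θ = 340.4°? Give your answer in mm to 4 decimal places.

seg 1 [0°–97.1°] cycloidal, h=19: full span → s += 19 → s = 19.0000
seg 2 [97.1°–328.3°] dwell: s stays 19.0000
seg 3 [328.3°–360°] simple-harmonic, h=-14: θ=340.4° here. β=12.1, B=31.7. -14/2·(1 − cos(π·0.3817)) = -4.4580 → s = 14.5420

14.5420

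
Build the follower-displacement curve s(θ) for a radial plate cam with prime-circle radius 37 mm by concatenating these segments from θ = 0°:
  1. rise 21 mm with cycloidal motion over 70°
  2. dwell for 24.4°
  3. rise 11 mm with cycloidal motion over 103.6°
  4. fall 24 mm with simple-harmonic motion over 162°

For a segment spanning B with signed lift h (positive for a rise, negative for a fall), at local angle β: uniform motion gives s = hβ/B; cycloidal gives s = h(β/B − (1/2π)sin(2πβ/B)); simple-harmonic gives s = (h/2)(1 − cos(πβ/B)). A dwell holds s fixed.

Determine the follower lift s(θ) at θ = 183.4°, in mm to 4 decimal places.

seg 1 [0°–70°] cycloidal, h=21: full span → s += 21 → s = 21.0000
seg 2 [70°–94.4°] dwell: s stays 21.0000
seg 3 [94.4°–198°] cycloidal, h=11: θ=183.4° here. β=89, B=103.6. 11·(0.8591 − sin(2π·0.8591)/(2π)) = 10.8052 → s = 31.8052

31.8052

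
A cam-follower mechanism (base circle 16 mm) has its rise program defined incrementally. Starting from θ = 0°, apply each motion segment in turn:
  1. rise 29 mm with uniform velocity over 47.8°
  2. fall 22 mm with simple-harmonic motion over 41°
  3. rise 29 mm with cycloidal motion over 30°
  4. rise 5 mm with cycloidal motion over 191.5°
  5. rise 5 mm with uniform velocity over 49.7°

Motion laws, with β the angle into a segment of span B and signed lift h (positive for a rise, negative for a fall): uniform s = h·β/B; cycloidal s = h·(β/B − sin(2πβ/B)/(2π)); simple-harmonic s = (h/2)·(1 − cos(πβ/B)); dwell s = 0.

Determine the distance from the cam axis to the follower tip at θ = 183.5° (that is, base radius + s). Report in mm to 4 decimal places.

seg 1 [0°–47.8°] uniform, h=29: full span → s += 29 → s = 29.0000
seg 2 [47.8°–88.8°] simple-harmonic, h=-22: full span → s += -22 → s = 7.0000
seg 3 [88.8°–118.8°] cycloidal, h=29: full span → s += 29 → s = 36.0000
seg 4 [118.8°–310.3°] cycloidal, h=5: θ=183.5° here. β=64.7, B=191.5. 5·(0.3379 − sin(2π·0.3379)/(2π)) = 1.0117 → s = 37.0117
radial distance = base radius + s = 16 + 37.0117 = 53.0117

53.0117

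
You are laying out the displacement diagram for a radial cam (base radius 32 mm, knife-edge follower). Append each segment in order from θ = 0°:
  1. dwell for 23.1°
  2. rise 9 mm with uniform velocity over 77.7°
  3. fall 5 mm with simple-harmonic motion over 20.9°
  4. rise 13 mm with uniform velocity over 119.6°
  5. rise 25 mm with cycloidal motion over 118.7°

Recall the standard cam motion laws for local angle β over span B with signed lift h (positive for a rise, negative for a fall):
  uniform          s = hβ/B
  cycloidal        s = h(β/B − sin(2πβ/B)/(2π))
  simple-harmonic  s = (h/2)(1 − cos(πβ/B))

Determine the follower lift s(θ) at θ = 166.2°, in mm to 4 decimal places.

seg 1 [0°–23.1°] dwell: s stays 0.0000
seg 2 [23.1°–100.8°] uniform, h=9: full span → s += 9 → s = 9.0000
seg 3 [100.8°–121.7°] simple-harmonic, h=-5: full span → s += -5 → s = 4.0000
seg 4 [121.7°–241.3°] uniform, h=13: θ=166.2° here. β=44.5, B=119.6. 13·44.5/119.6 = 4.8370 → s = 8.8370

8.8370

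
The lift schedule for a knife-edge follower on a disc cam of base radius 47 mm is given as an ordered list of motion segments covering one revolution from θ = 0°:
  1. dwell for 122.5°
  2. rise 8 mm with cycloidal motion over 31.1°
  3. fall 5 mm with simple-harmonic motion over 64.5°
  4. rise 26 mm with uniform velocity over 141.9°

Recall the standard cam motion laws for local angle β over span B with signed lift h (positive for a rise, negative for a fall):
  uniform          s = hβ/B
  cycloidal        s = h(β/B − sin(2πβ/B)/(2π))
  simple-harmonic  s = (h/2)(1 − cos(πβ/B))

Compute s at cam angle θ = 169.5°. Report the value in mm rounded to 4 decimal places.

seg 1 [0°–122.5°] dwell: s stays 0.0000
seg 2 [122.5°–153.6°] cycloidal, h=8: full span → s += 8 → s = 8.0000
seg 3 [153.6°–218.1°] simple-harmonic, h=-5: θ=169.5° here. β=15.9, B=64.5. -5/2·(1 − cos(π·0.2465)) = -0.7130 → s = 7.2870

7.2870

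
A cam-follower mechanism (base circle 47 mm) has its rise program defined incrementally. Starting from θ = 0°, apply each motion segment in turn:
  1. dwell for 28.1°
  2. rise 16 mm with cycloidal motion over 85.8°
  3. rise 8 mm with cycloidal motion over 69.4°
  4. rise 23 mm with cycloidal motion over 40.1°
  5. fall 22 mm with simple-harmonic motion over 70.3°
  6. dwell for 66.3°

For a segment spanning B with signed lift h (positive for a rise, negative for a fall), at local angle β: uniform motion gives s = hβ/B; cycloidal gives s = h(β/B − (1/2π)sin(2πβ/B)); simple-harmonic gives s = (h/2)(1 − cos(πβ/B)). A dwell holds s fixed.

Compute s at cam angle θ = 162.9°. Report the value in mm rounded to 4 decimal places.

seg 1 [0°–28.1°] dwell: s stays 0.0000
seg 2 [28.1°–113.9°] cycloidal, h=16: full span → s += 16 → s = 16.0000
seg 3 [113.9°–183.3°] cycloidal, h=8: θ=162.9° here. β=49, B=69.4. 8·(0.7061 − sin(2π·0.7061)/(2π)) = 6.8734 → s = 22.8734

22.8734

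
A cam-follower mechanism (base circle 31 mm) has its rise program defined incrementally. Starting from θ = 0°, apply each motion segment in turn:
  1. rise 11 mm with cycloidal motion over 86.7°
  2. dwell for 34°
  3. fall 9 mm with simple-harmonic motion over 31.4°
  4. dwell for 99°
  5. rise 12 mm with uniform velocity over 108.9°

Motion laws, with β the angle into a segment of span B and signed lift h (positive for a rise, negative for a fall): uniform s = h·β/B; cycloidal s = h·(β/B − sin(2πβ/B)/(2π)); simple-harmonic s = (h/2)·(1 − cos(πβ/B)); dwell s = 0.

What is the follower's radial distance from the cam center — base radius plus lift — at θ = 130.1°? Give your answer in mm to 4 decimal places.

seg 1 [0°–86.7°] cycloidal, h=11: full span → s += 11 → s = 11.0000
seg 2 [86.7°–120.7°] dwell: s stays 11.0000
seg 3 [120.7°–152.1°] simple-harmonic, h=-9: θ=130.1° here. β=9.4, B=31.4. -9/2·(1 − cos(π·0.2994)) = -1.8477 → s = 9.1523
radial distance = base radius + s = 31 + 9.1523 = 40.1523

40.1523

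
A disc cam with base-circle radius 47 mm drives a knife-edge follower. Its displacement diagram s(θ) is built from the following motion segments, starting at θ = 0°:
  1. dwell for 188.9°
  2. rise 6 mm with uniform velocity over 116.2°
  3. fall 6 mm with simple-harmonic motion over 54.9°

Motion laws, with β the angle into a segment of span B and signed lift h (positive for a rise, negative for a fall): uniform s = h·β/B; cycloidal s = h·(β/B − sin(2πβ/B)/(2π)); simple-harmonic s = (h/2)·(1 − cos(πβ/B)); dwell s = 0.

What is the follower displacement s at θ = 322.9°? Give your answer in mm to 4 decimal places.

seg 1 [0°–188.9°] dwell: s stays 0.0000
seg 2 [188.9°–305.1°] uniform, h=6: full span → s += 6 → s = 6.0000
seg 3 [305.1°–360°] simple-harmonic, h=-6: θ=322.9° here. β=17.8, B=54.9. -6/2·(1 − cos(π·0.3242)) = -1.4263 → s = 4.5737

4.5737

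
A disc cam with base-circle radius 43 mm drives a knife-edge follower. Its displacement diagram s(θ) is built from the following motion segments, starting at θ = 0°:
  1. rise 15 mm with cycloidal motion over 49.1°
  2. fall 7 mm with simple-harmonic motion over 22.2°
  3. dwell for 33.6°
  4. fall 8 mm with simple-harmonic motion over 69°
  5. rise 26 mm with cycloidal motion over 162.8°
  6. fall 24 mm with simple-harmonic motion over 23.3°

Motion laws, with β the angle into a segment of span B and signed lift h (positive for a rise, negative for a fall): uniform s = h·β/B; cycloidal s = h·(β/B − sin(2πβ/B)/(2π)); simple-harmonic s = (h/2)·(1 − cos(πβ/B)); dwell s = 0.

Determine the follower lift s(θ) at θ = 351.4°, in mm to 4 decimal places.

seg 1 [0°–49.1°] cycloidal, h=15: full span → s += 15 → s = 15.0000
seg 2 [49.1°–71.3°] simple-harmonic, h=-7: full span → s += -7 → s = 8.0000
seg 3 [71.3°–104.9°] dwell: s stays 8.0000
seg 4 [104.9°–173.9°] simple-harmonic, h=-8: full span → s += -8 → s = 0.0000
seg 5 [173.9°–336.7°] cycloidal, h=26: full span → s += 26 → s = 26.0000
seg 6 [336.7°–360°] simple-harmonic, h=-24: θ=351.4° here. β=14.7, B=23.3. -24/2·(1 − cos(π·0.6309)) = -16.7969 → s = 9.2031

9.2031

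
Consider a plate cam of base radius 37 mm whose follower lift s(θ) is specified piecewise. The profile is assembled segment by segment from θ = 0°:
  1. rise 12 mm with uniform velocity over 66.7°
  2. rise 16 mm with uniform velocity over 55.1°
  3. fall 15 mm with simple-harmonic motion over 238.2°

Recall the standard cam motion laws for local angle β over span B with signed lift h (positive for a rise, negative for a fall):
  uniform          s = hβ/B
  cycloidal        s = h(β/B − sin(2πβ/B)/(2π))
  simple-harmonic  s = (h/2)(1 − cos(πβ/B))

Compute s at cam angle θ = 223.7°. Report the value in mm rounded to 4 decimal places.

seg 1 [0°–66.7°] uniform, h=12: full span → s += 12 → s = 12.0000
seg 2 [66.7°–121.8°] uniform, h=16: full span → s += 16 → s = 28.0000
seg 3 [121.8°–360°] simple-harmonic, h=-15: θ=223.7° here. β=101.9, B=238.2. -15/2·(1 − cos(π·0.4278)) = -5.8132 → s = 22.1868

22.1868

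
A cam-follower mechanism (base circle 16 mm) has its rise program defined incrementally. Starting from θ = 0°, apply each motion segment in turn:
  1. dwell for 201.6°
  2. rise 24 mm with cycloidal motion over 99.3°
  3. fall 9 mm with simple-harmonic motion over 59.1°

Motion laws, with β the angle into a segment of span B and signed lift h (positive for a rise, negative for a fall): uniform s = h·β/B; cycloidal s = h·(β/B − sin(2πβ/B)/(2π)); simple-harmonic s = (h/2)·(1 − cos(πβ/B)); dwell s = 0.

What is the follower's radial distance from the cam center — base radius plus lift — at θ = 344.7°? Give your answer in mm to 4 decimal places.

seg 1 [0°–201.6°] dwell: s stays 0.0000
seg 2 [201.6°–300.9°] cycloidal, h=24: full span → s += 24 → s = 24.0000
seg 3 [300.9°–360°] simple-harmonic, h=-9: θ=344.7° here. β=43.8, B=59.1. -9/2·(1 − cos(π·0.7411)) = -7.5920 → s = 16.4080
radial distance = base radius + s = 16 + 16.4080 = 32.4080

32.4080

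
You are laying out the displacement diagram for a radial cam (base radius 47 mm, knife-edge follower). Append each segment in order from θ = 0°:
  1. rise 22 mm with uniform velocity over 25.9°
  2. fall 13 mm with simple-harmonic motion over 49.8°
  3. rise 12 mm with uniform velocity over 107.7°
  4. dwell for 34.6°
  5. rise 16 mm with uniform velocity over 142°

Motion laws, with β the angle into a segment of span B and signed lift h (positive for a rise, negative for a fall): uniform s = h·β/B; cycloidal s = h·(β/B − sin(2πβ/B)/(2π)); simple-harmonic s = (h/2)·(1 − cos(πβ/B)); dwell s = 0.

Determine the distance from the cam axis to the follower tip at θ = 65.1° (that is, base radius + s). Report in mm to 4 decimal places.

seg 1 [0°–25.9°] uniform, h=22: full span → s += 22 → s = 22.0000
seg 2 [25.9°–75.7°] simple-harmonic, h=-13: θ=65.1° here. β=39.2, B=49.8. -13/2·(1 − cos(π·0.7871)) = -11.6001 → s = 10.3999
radial distance = base radius + s = 47 + 10.3999 = 57.3999

57.3999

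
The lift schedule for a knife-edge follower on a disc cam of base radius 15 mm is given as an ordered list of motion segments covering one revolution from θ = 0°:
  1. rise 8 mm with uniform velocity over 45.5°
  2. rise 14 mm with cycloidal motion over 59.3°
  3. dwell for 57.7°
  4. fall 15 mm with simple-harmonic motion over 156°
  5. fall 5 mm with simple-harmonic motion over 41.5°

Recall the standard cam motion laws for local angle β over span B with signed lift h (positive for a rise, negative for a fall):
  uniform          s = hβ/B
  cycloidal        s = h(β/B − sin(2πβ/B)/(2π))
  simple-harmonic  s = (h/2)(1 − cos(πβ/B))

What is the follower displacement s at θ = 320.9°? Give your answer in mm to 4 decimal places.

seg 1 [0°–45.5°] uniform, h=8: full span → s += 8 → s = 8.0000
seg 2 [45.5°–104.8°] cycloidal, h=14: full span → s += 14 → s = 22.0000
seg 3 [104.8°–162.5°] dwell: s stays 22.0000
seg 4 [162.5°–318.5°] simple-harmonic, h=-15: full span → s += -15 → s = 7.0000
seg 5 [318.5°–360°] simple-harmonic, h=-5: θ=320.9° here. β=2.4, B=41.5. -5/2·(1 − cos(π·0.0578)) = -0.0411 → s = 6.9589

6.9589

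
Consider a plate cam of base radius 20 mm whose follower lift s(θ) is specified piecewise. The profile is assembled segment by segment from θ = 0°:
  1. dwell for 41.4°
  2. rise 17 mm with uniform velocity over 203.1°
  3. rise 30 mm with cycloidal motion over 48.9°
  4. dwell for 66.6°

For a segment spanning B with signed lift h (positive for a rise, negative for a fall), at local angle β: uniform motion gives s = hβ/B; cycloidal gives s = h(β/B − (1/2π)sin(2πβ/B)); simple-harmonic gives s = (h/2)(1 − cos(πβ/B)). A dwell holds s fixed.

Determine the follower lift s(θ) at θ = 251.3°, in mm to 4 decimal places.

seg 1 [0°–41.4°] dwell: s stays 0.0000
seg 2 [41.4°–244.5°] uniform, h=17: full span → s += 17 → s = 17.0000
seg 3 [244.5°–293.4°] cycloidal, h=30: θ=251.3° here. β=6.8, B=48.9. 30·(0.1391 − sin(2π·0.1391)/(2π)) = 0.5109 → s = 17.5109

17.5109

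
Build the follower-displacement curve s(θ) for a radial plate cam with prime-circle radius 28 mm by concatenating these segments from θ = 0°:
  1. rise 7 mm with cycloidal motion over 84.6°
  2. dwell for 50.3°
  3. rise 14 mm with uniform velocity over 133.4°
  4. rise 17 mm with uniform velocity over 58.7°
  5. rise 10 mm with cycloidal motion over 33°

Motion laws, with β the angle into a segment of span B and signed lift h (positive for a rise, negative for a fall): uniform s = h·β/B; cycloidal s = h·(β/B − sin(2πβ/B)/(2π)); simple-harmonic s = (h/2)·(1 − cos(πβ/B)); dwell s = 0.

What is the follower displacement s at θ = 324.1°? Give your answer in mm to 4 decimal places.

seg 1 [0°–84.6°] cycloidal, h=7: full span → s += 7 → s = 7.0000
seg 2 [84.6°–134.9°] dwell: s stays 7.0000
seg 3 [134.9°–268.3°] uniform, h=14: full span → s += 14 → s = 21.0000
seg 4 [268.3°–327°] uniform, h=17: θ=324.1° here. β=55.8, B=58.7. 17·55.8/58.7 = 16.1601 → s = 37.1601

37.1601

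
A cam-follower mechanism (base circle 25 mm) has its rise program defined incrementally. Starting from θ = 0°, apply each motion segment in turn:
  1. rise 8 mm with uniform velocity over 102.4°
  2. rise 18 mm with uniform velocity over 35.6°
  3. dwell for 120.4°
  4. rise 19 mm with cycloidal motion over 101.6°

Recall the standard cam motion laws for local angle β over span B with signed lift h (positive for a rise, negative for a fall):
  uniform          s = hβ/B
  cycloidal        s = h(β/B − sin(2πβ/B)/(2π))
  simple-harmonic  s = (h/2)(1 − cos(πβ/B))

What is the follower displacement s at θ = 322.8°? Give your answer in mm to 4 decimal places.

seg 1 [0°–102.4°] uniform, h=8: full span → s += 8 → s = 8.0000
seg 2 [102.4°–138°] uniform, h=18: full span → s += 18 → s = 26.0000
seg 3 [138°–258.4°] dwell: s stays 26.0000
seg 4 [258.4°–360°] cycloidal, h=19: θ=322.8° here. β=64.4, B=101.6. 19·(0.6339 − sin(2π·0.6339)/(2π)) = 14.2972 → s = 40.2972

40.2972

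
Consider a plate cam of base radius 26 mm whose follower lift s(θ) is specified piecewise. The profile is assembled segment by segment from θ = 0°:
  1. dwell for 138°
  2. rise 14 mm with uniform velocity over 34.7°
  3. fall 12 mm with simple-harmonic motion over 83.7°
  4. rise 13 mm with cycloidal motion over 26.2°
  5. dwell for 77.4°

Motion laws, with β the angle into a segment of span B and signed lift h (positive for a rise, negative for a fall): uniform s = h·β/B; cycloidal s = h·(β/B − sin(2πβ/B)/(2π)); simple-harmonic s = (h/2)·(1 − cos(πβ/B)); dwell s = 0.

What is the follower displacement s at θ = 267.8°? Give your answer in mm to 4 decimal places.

seg 1 [0°–138°] dwell: s stays 0.0000
seg 2 [138°–172.7°] uniform, h=14: full span → s += 14 → s = 14.0000
seg 3 [172.7°–256.4°] simple-harmonic, h=-12: full span → s += -12 → s = 2.0000
seg 4 [256.4°–282.6°] cycloidal, h=13: θ=267.8° here. β=11.4, B=26.2. 13·(0.4351 − sin(2π·0.4351)/(2π)) = 4.8362 → s = 6.8362

6.8362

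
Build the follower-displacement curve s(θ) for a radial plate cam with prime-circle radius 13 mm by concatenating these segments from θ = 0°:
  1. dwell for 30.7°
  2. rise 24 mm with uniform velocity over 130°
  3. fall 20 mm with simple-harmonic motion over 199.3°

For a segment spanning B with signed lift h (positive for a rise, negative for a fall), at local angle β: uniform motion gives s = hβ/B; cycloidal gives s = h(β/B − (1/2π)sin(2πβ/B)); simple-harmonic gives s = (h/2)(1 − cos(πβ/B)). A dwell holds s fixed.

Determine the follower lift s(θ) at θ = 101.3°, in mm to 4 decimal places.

seg 1 [0°–30.7°] dwell: s stays 0.0000
seg 2 [30.7°–160.7°] uniform, h=24: θ=101.3° here. β=70.6, B=130. 24·70.6/130 = 13.0338 → s = 13.0338

13.0338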